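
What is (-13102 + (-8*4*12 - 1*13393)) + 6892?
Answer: -19987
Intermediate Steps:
(-13102 + (-8*4*12 - 1*13393)) + 6892 = (-13102 + (-32*12 - 13393)) + 6892 = (-13102 + (-384 - 13393)) + 6892 = (-13102 - 13777) + 6892 = -26879 + 6892 = -19987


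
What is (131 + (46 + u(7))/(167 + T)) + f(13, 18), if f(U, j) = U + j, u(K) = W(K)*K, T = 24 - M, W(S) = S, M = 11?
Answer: 5851/36 ≈ 162.53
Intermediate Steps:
T = 13 (T = 24 - 1*11 = 24 - 11 = 13)
u(K) = K² (u(K) = K*K = K²)
(131 + (46 + u(7))/(167 + T)) + f(13, 18) = (131 + (46 + 7²)/(167 + 13)) + (13 + 18) = (131 + (46 + 49)/180) + 31 = (131 + 95*(1/180)) + 31 = (131 + 19/36) + 31 = 4735/36 + 31 = 5851/36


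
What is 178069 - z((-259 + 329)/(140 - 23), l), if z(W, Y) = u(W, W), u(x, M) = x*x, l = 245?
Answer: 2437581641/13689 ≈ 1.7807e+5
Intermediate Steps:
u(x, M) = x²
z(W, Y) = W²
178069 - z((-259 + 329)/(140 - 23), l) = 178069 - ((-259 + 329)/(140 - 23))² = 178069 - (70/117)² = 178069 - 1*4900/13689 = 178069 - 4900/13689 = 2437581641/13689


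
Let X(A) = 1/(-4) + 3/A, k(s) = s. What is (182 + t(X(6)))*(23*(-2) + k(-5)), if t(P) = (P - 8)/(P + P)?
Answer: -16983/2 ≈ -8491.5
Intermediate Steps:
X(A) = -1/4 + 3/A (X(A) = 1*(-1/4) + 3/A = -1/4 + 3/A)
t(P) = (-8 + P)/(2*P) (t(P) = (-8 + P)/((2*P)) = (-8 + P)*(1/(2*P)) = (-8 + P)/(2*P))
(182 + t(X(6)))*(23*(-2) + k(-5)) = (182 + (-8 + (1/4)*(12 - 1*6)/6)/(2*(((1/4)*(12 - 1*6)/6))))*(23*(-2) - 5) = (182 + (-8 + (1/4)*(1/6)*(12 - 6))/(2*(((1/4)*(1/6)*(12 - 6)))))*(-46 - 5) = (182 + (-8 + (1/4)*(1/6)*6)/(2*(((1/4)*(1/6)*6))))*(-51) = (182 + (-8 + 1/4)/(2*(1/4)))*(-51) = (182 + (1/2)*4*(-31/4))*(-51) = (182 - 31/2)*(-51) = (333/2)*(-51) = -16983/2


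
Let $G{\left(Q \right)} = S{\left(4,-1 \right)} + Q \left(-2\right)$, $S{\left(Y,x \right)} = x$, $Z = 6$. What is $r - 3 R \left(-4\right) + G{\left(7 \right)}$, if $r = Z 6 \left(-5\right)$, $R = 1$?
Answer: $-2175$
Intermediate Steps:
$r = -180$ ($r = 6 \cdot 6 \left(-5\right) = 36 \left(-5\right) = -180$)
$G{\left(Q \right)} = -1 - 2 Q$ ($G{\left(Q \right)} = -1 + Q \left(-2\right) = -1 - 2 Q$)
$r - 3 R \left(-4\right) + G{\left(7 \right)} = - 180 \left(-3\right) 1 \left(-4\right) - 15 = - 180 \left(\left(-3\right) \left(-4\right)\right) - 15 = \left(-180\right) 12 - 15 = -2160 - 15 = -2175$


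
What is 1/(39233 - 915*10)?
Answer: 1/30083 ≈ 3.3241e-5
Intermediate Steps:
1/(39233 - 915*10) = 1/(39233 - 9150) = 1/30083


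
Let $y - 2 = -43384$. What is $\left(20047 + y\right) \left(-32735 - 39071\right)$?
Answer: $1675593010$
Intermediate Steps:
$y = -43382$ ($y = 2 - 43384 = -43382$)
$\left(20047 + y\right) \left(-32735 - 39071\right) = \left(20047 - 43382\right) \left(-32735 - 39071\right) = \left(-23335\right) \left(-71806\right) = 1675593010$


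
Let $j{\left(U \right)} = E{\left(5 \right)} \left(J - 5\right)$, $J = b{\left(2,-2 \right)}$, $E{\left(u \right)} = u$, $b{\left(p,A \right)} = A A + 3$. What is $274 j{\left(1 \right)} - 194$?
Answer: $2546$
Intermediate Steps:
$b{\left(p,A \right)} = 3 + A^{2}$ ($b{\left(p,A \right)} = A^{2} + 3 = 3 + A^{2}$)
$J = 7$ ($J = 3 + \left(-2\right)^{2} = 3 + 4 = 7$)
$j{\left(U \right)} = 10$ ($j{\left(U \right)} = 5 \left(7 - 5\right) = 5 \cdot 2 = 10$)
$274 j{\left(1 \right)} - 194 = 274 \cdot 10 - 194 = 2740 - 194 = 2546$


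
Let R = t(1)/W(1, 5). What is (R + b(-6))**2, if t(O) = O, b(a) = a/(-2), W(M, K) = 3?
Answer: 100/9 ≈ 11.111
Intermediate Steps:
b(a) = -a/2 (b(a) = a*(-1/2) = -a/2)
R = 1/3 ≈ 0.33333
(R + b(-6))**2 = (1/3 - 1/2*(-6))**2 = (1/3 + 3)**2 = (10/3)**2 = 100/9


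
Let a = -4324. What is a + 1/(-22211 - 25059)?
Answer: -204395481/47270 ≈ -4324.0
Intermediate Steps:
a + 1/(-22211 - 25059) = -4324 + 1/(-22211 - 25059) = -4324 + 1/(-47270) = -4324 - 1/47270 = -204395481/47270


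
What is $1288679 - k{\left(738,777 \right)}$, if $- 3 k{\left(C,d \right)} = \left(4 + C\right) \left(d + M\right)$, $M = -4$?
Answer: $\frac{4439603}{3} \approx 1.4799 \cdot 10^{6}$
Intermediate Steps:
$k{\left(C,d \right)} = - \frac{\left(-4 + d\right) \left(4 + C\right)}{3}$ ($k{\left(C,d \right)} = - \frac{\left(4 + C\right) \left(d - 4\right)}{3} = - \frac{\left(4 + C\right) \left(-4 + d\right)}{3} = - \frac{\left(-4 + d\right) \left(4 + C\right)}{3}$)
$1288679 - k{\left(738,777 \right)} = 1288679 - \left(\frac{16}{3} - 1036 + \frac{4}{3} \cdot 738 - 246 \cdot 777\right) = 1288679 - \left(\frac{16}{3} - 1036 + 984 - 191142\right) = 1288679 - - \frac{573566}{3} = 1288679 + \frac{573566}{3} = \frac{4439603}{3}$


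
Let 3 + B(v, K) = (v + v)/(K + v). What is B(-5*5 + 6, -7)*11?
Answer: -220/13 ≈ -16.923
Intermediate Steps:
B(v, K) = -3 + 2*v/(K + v) (B(v, K) = -3 + (v + v)/(K + v) = -3 + (2*v)/(K + v) = -3 + 2*v/(K + v))
B(-5*5 + 6, -7)*11 = ((-(-5*5 + 6) - 3*(-7))/(-7 + (-5*5 + 6)))*11 = ((-(-25 + 6) + 21)/(-7 + (-25 + 6)))*11 = ((-1*(-19) + 21)/(-7 - 19))*11 = ((19 + 21)/(-26))*11 = -1/26*40*11 = -20/13*11 = -220/13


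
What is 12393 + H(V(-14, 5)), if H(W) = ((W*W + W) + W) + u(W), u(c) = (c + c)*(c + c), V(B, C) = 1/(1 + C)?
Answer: 446165/36 ≈ 12393.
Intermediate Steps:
u(c) = 4*c**2 (u(c) = (2*c)*(2*c) = 4*c**2)
H(W) = 2*W + 5*W**2 (H(W) = ((W*W + W) + W) + 4*W**2 = ((W**2 + W) + W) + 4*W**2 = ((W + W**2) + W) + 4*W**2 = (W**2 + 2*W) + 4*W**2 = 2*W + 5*W**2)
12393 + H(V(-14, 5)) = 12393 + (2 + 5/(1 + 5))/(1 + 5) = 12393 + (2 + 5/6)/6 = 12393 + (1/6)*(17/6) = 12393 + 17/36 = 446165/36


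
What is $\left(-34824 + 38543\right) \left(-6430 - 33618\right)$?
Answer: $-148938512$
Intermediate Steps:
$\left(-34824 + 38543\right) \left(-6430 - 33618\right) = 3719 \left(-40048\right) = -148938512$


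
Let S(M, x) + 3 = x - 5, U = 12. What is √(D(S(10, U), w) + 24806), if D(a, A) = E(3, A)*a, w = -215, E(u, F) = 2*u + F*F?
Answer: √209730 ≈ 457.96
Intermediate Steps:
S(M, x) = -8 + x (S(M, x) = -3 + (x - 5) = -3 + (-5 + x) = -8 + x)
E(u, F) = F² + 2*u (E(u, F) = 2*u + F² = F² + 2*u)
D(a, A) = a*(6 + A²) (D(a, A) = (A² + 2*3)*a = (A² + 6)*a = (6 + A²)*a = a*(6 + A²))
√(D(S(10, U), w) + 24806) = √((-8 + 12)*(6 + (-215)²) + 24806) = √(4*(6 + 46225) + 24806) = √(4*46231 + 24806) = √(184924 + 24806) = √209730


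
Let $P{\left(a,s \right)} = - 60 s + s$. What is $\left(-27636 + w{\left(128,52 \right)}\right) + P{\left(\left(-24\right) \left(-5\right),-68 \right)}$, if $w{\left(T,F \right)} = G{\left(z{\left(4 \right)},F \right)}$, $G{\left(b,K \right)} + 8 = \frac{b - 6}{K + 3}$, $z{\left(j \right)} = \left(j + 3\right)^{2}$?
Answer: $- \frac{1299717}{55} \approx -23631.0$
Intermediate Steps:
$P{\left(a,s \right)} = - 59 s$
$z{\left(j \right)} = \left(3 + j\right)^{2}$
$G{\left(b,K \right)} = -8 + \frac{-6 + b}{3 + K}$ ($G{\left(b,K \right)} = -8 + \frac{b - 6}{K + 3} = -8 + \frac{-6 + b}{3 + K}$)
$w{\left(T,F \right)} = \frac{19 - 8 F}{3 + F}$ ($w{\left(T,F \right)} = \frac{-30 + \left(3 + 4\right)^{2} - 8 F}{3 + F} = \frac{-30 + 7^{2} - 8 F}{3 + F} = \frac{-30 + 49 - 8 F}{3 + F} = \frac{19 - 8 F}{3 + F}$)
$\left(-27636 + w{\left(128,52 \right)}\right) + P{\left(\left(-24\right) \left(-5\right),-68 \right)} = \left(-27636 + \frac{19 - 416}{3 + 52}\right) - -4012 = \left(-27636 + \frac{19 - 416}{55}\right) + 4012 = \left(-27636 + \frac{1}{55} \left(-397\right)\right) + 4012 = \left(-27636 - \frac{397}{55}\right) + 4012 = - \frac{1520377}{55} + 4012 = - \frac{1299717}{55}$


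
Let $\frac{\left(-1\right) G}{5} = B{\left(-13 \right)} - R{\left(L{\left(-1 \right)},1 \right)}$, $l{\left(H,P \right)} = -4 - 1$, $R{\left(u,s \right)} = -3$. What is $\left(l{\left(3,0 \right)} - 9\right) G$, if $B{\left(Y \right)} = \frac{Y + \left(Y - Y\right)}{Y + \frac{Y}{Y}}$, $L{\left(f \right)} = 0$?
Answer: $\frac{1715}{6} \approx 285.83$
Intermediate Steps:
$B{\left(Y \right)} = \frac{Y}{1 + Y}$ ($B{\left(Y \right)} = \frac{Y + 0}{Y + 1} = \frac{Y}{1 + Y}$)
$l{\left(H,P \right)} = -5$ ($l{\left(H,P \right)} = -4 - 1 = -5$)
$G = - \frac{245}{12}$ ($G = - 5 \left(- \frac{13}{1 - 13} - -3\right) = - 5 \left(- \frac{13}{-12} + 3\right) = - 5 \left(\left(-13\right) \left(- \frac{1}{12}\right) + 3\right) = - 5 \left(\frac{13}{12} + 3\right) = \left(-5\right) \frac{49}{12} = - \frac{245}{12} \approx -20.417$)
$\left(l{\left(3,0 \right)} - 9\right) G = \left(-5 - 9\right) \left(- \frac{245}{12}\right) = \left(-14\right) \left(- \frac{245}{12}\right) = \frac{1715}{6}$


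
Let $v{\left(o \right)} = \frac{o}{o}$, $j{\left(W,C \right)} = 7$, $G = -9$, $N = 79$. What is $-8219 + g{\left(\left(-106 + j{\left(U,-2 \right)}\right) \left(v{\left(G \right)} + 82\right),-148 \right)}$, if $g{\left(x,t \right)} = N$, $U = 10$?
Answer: $-8140$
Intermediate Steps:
$v{\left(o \right)} = 1$
$g{\left(x,t \right)} = 79$
$-8219 + g{\left(\left(-106 + j{\left(U,-2 \right)}\right) \left(v{\left(G \right)} + 82\right),-148 \right)} = -8219 + 79 = -8140$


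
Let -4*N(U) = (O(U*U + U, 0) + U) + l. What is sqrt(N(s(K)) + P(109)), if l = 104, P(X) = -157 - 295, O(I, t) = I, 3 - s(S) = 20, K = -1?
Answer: I*sqrt(2167)/2 ≈ 23.276*I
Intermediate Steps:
s(S) = -17 (s(S) = 3 - 1*20 = 3 - 20 = -17)
P(X) = -452
N(U) = -26 - U/2 - U**2/4 (N(U) = -(((U*U + U) + U) + 104)/4 = -(((U**2 + U) + U) + 104)/4 = -(((U + U**2) + U) + 104)/4 = -((U**2 + 2*U) + 104)/4 = -(104 + U**2 + 2*U)/4 = -26 - U/2 - U**2/4)
sqrt(N(s(K)) + P(109)) = sqrt((-26 - 1/2*(-17) - 1/4*(-17)**2) - 452) = sqrt((-26 + 17/2 - 1/4*289) - 452) = sqrt((-26 + 17/2 - 289/4) - 452) = sqrt(-359/4 - 452) = sqrt(-2167/4) = I*sqrt(2167)/2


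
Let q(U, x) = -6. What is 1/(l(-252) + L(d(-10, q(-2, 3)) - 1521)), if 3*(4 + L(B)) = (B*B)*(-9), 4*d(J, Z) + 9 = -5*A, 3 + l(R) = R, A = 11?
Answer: -1/7087366 ≈ -1.4110e-7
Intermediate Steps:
l(R) = -3 + R
d(J, Z) = -16 (d(J, Z) = -9/4 + (-5*11)/4 = -9/4 + (¼)*(-55) = -9/4 - 55/4 = -16)
L(B) = -4 - 3*B² (L(B) = -4 + ((B*B)*(-9))/3 = -4 + (B²*(-9))/3 = -4 + (-9*B²)/3 = -4 - 3*B²)
1/(l(-252) + L(d(-10, q(-2, 3)) - 1521)) = 1/((-3 - 252) + (-4 - 3*(-16 - 1521)²)) = 1/(-255 + (-4 - 3*(-1537)²)) = 1/(-255 + (-4 - 3*2362369)) = 1/(-255 + (-4 - 7087107)) = 1/(-255 - 7087111) = 1/(-7087366) = -1/7087366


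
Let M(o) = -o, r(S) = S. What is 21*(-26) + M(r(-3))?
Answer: -543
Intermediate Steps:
21*(-26) + M(r(-3)) = 21*(-26) - 1*(-3) = -546 + 3 = -543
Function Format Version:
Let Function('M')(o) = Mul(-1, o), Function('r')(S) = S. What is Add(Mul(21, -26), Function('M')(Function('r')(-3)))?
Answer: -543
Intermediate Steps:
Add(Mul(21, -26), Function('M')(Function('r')(-3))) = Add(Mul(21, -26), Mul(-1, -3)) = Add(-546, 3) = -543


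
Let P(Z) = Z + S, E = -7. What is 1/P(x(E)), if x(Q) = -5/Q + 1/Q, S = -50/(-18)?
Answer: 63/211 ≈ 0.29858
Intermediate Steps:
S = 25/9 (S = -50*(-1/18) = 25/9 ≈ 2.7778)
x(Q) = -4/Q (x(Q) = -5/Q + 1/Q = -4/Q)
P(Z) = 25/9 + Z (P(Z) = Z + 25/9 = 25/9 + Z)
1/P(x(E)) = 1/(25/9 - 4/(-7)) = 1/(25/9 - 4*(-1/7)) = 1/(25/9 + 4/7) = 1/(211/63) = 63/211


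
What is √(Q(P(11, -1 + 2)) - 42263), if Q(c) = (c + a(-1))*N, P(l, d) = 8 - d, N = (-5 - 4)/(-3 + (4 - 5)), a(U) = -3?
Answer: I*√42254 ≈ 205.56*I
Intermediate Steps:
N = 9/4 (N = -9/(-3 - 1) = -9/(-4) = -9*(-¼) = 9/4 ≈ 2.2500)
Q(c) = -27/4 + 9*c/4 (Q(c) = (c - 3)*(9/4) = (-3 + c)*(9/4) = -27/4 + 9*c/4)
√(Q(P(11, -1 + 2)) - 42263) = √((-27/4 + 9*(8 - (-1 + 2))/4) - 42263) = √((-27/4 + 9*(8 - 1*1)/4) - 42263) = √((-27/4 + 9*(8 - 1)/4) - 42263) = √((-27/4 + (9/4)*7) - 42263) = √((-27/4 + 63/4) - 42263) = √(9 - 42263) = √(-42254) = I*√42254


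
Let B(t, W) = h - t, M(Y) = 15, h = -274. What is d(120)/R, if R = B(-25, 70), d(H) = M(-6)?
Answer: -5/83 ≈ -0.060241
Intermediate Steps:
d(H) = 15
B(t, W) = -274 - t
R = -249 (R = -274 - 1*(-25) = -274 + 25 = -249)
d(120)/R = 15/(-249) = 15*(-1/249) = -5/83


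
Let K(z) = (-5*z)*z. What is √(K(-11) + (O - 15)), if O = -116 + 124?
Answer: 6*I*√17 ≈ 24.739*I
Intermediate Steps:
O = 8
K(z) = -5*z²
√(K(-11) + (O - 15)) = √(-5*(-11)² + (8 - 15)) = √(-5*121 - 7) = √(-605 - 7) = √(-612) = 6*I*√17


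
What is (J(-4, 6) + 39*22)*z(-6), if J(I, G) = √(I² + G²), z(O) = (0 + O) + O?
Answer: -10296 - 24*√13 ≈ -10383.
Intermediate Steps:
z(O) = 2*O (z(O) = O + O = 2*O)
J(I, G) = √(G² + I²)
(J(-4, 6) + 39*22)*z(-6) = (√(6² + (-4)²) + 39*22)*(2*(-6)) = (√(36 + 16) + 858)*(-12) = (√52 + 858)*(-12) = (2*√13 + 858)*(-12) = (858 + 2*√13)*(-12) = -10296 - 24*√13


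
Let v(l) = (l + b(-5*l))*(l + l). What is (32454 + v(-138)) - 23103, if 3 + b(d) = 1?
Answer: 47991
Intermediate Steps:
b(d) = -2 (b(d) = -3 + 1 = -2)
v(l) = 2*l*(-2 + l) (v(l) = (l - 2)*(l + l) = (-2 + l)*(2*l) = 2*l*(-2 + l))
(32454 + v(-138)) - 23103 = (32454 + 2*(-138)*(-2 - 138)) - 23103 = (32454 + 2*(-138)*(-140)) - 23103 = (32454 + 38640) - 23103 = 71094 - 23103 = 47991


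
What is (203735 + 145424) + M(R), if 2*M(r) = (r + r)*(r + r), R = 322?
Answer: 556527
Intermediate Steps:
M(r) = 2*r² (M(r) = ((r + r)*(r + r))/2 = ((2*r)*(2*r))/2 = (4*r²)/2 = 2*r²)
(203735 + 145424) + M(R) = (203735 + 145424) + 2*322² = 349159 + 2*103684 = 349159 + 207368 = 556527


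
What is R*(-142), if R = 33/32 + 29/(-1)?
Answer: 63545/16 ≈ 3971.6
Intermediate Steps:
R = -895/32 (R = 33*(1/32) + 29*(-1) = 33/32 - 29 = -895/32 ≈ -27.969)
R*(-142) = -895/32*(-142) = 63545/16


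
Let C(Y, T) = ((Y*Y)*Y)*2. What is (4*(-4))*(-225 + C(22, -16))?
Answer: -337136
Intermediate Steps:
C(Y, T) = 2*Y**3 (C(Y, T) = (Y**2*Y)*2 = Y**3*2 = 2*Y**3)
(4*(-4))*(-225 + C(22, -16)) = (4*(-4))*(-225 + 2*22**3) = -16*(-225 + 2*10648) = -16*(-225 + 21296) = -16*21071 = -337136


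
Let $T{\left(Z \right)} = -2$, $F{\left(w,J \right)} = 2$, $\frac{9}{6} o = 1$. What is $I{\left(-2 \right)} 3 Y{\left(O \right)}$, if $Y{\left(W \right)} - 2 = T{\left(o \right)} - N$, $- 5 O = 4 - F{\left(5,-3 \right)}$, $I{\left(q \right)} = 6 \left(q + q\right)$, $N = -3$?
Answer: $-216$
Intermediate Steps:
$o = \frac{2}{3}$ ($o = \frac{2}{3} \cdot 1 = \frac{2}{3} \approx 0.66667$)
$I{\left(q \right)} = 12 q$ ($I{\left(q \right)} = 6 \cdot 2 q = 12 q$)
$O = - \frac{2}{5}$ ($O = - \frac{4 - 2}{5} = \left(- \frac{1}{5}\right) 2 = - \frac{2}{5} \approx -0.4$)
$Y{\left(W \right)} = 3$ ($Y{\left(W \right)} = 2 - -1 = 2 + \left(-2 + 3\right) = 2 + 1 = 3$)
$I{\left(-2 \right)} 3 Y{\left(O \right)} = 12 \left(-2\right) 3 \cdot 3 = \left(-24\right) 3 \cdot 3 = \left(-72\right) 3 = -216$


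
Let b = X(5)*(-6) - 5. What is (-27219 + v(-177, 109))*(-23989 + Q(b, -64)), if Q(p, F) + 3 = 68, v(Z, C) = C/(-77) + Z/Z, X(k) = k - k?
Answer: 50142191980/77 ≈ 6.5120e+8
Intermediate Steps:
X(k) = 0
v(Z, C) = 1 - C/77 (v(Z, C) = C*(-1/77) + 1 = -C/77 + 1 = 1 - C/77)
b = -5 (b = 0*(-6) - 5 = 0 - 5 = -5)
Q(p, F) = 65 (Q(p, F) = -3 + 68 = 65)
(-27219 + v(-177, 109))*(-23989 + Q(b, -64)) = (-27219 + (1 - 1/77*109))*(-23989 + 65) = (-27219 + (1 - 109/77))*(-23924) = (-27219 - 32/77)*(-23924) = -2095895/77*(-23924) = 50142191980/77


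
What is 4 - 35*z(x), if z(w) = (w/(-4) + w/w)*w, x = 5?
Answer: 191/4 ≈ 47.750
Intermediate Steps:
z(w) = w*(1 - w/4) (z(w) = (w*(-¼) + 1)*w = (-w/4 + 1)*w = (1 - w/4)*w = w*(1 - w/4))
4 - 35*z(x) = 4 - 35*5*(4 - 1*5)/4 = 4 - 35*5*(4 - 5)/4 = 4 - 35*5*(-1)/4 = 4 - 35*(-5/4) = 4 + 175/4 = 191/4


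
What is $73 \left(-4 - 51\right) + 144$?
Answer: $-3871$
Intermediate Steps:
$73 \left(-4 - 51\right) + 144 = 73 \left(-55\right) + 144 = -4015 + 144 = -3871$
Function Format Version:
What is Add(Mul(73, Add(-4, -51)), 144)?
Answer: -3871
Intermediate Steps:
Add(Mul(73, Add(-4, -51)), 144) = Add(Mul(73, -55), 144) = Add(-4015, 144) = -3871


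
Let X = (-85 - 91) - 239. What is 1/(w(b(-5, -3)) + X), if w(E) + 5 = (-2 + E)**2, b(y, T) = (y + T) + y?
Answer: -1/195 ≈ -0.0051282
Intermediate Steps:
b(y, T) = T + 2*y (b(y, T) = (T + y) + y = T + 2*y)
w(E) = -5 + (-2 + E)**2
X = -415 (X = -176 - 239 = -415)
1/(w(b(-5, -3)) + X) = 1/((-5 + (-2 + (-3 + 2*(-5)))**2) - 415) = 1/((-5 + (-2 + (-3 - 10))**2) - 415) = 1/((-5 + (-2 - 13)**2) - 415) = 1/((-5 + (-15)**2) - 415) = 1/((-5 + 225) - 415) = 1/(220 - 415) = 1/(-195) = -1/195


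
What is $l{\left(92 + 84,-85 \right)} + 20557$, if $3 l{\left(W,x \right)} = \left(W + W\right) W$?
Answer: $\frac{123623}{3} \approx 41208.0$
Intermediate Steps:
$l{\left(W,x \right)} = \frac{2 W^{2}}{3}$ ($l{\left(W,x \right)} = \frac{\left(W + W\right) W}{3} = \frac{2 W W}{3} = \frac{2 W^{2}}{3}$)
$l{\left(92 + 84,-85 \right)} + 20557 = \frac{2 \left(92 + 84\right)^{2}}{3} + 20557 = \frac{2 \cdot 176^{2}}{3} + 20557 = \frac{2}{3} \cdot 30976 + 20557 = \frac{61952}{3} + 20557 = \frac{123623}{3}$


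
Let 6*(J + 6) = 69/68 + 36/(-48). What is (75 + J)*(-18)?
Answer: -42255/34 ≈ -1242.8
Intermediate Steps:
J = -405/68 (J = -6 + (69/68 + 36/(-48))/6 = -6 + (69*(1/68) + 36*(-1/48))/6 = -6 + (69/68 - ¾)/6 = -6 + (⅙)*(9/34) = -6 + 3/68 = -405/68 ≈ -5.9559)
(75 + J)*(-18) = (75 - 405/68)*(-18) = (4695/68)*(-18) = -42255/34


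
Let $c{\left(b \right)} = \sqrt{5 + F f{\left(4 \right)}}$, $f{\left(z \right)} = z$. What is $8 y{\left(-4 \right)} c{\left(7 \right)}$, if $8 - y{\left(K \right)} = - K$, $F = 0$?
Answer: $32 \sqrt{5} \approx 71.554$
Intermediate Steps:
$y{\left(K \right)} = 8 + K$ ($y{\left(K \right)} = 8 - - K = 8 + K$)
$c{\left(b \right)} = \sqrt{5}$ ($c{\left(b \right)} = \sqrt{5 + 0 \cdot 4} = \sqrt{5 + 0} = \sqrt{5}$)
$8 y{\left(-4 \right)} c{\left(7 \right)} = 8 \left(8 - 4\right) \sqrt{5} = 8 \cdot 4 \sqrt{5} = 32 \sqrt{5}$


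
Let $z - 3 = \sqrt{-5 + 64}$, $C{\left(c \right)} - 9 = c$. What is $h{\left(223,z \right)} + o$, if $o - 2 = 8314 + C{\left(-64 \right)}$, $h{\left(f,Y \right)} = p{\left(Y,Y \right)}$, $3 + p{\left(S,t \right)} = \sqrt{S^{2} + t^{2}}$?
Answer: $8258 + \sqrt{2} \left(3 + \sqrt{59}\right) \approx 8273.1$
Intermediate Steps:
$C{\left(c \right)} = 9 + c$
$z = 3 + \sqrt{59}$ ($z = 3 + \sqrt{-5 + 64} = 3 + \sqrt{59} \approx 10.681$)
$p{\left(S,t \right)} = -3 + \sqrt{S^{2} + t^{2}}$
$h{\left(f,Y \right)} = -3 + \sqrt{2} \sqrt{Y^{2}}$ ($h{\left(f,Y \right)} = -3 + \sqrt{Y^{2} + Y^{2}} = -3 + \sqrt{2 Y^{2}} = -3 + \sqrt{2} \sqrt{Y^{2}}$)
$o = 8261$ ($o = 2 + \left(8314 + \left(9 - 64\right)\right) = 2 + \left(8314 - 55\right) = 2 + 8259 = 8261$)
$h{\left(223,z \right)} + o = \left(-3 + \sqrt{2} \sqrt{\left(3 + \sqrt{59}\right)^{2}}\right) + 8261 = \left(-3 + \sqrt{2} \left(3 + \sqrt{59}\right)\right) + 8261 = 8258 + \sqrt{2} \left(3 + \sqrt{59}\right)$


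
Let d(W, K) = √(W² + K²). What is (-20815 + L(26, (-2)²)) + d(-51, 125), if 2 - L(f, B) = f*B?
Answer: -20917 + √18226 ≈ -20782.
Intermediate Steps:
L(f, B) = 2 - B*f (L(f, B) = 2 - f*B = 2 - B*f)
d(W, K) = √(K² + W²)
(-20815 + L(26, (-2)²)) + d(-51, 125) = (-20815 + (2 - 1*(-2)²*26)) + √(125² + (-51)²) = (-20815 + (2 - 1*4*26)) + √(15625 + 2601) = (-20815 + (2 - 104)) + √18226 = (-20815 - 102) + √18226 = -20917 + √18226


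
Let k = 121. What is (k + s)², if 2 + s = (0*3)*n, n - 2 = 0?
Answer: 14161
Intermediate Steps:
n = 2 (n = 2 + 0 = 2)
s = -2 (s = -2 + (0*3)*2 = -2 + 0*2 = -2 + 0 = -2)
(k + s)² = (121 - 2)² = 119² = 14161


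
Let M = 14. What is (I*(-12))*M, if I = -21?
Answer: 3528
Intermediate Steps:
(I*(-12))*M = -21*(-12)*14 = 252*14 = 3528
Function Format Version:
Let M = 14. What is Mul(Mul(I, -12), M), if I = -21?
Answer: 3528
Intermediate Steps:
Mul(Mul(I, -12), M) = Mul(Mul(-21, -12), 14) = Mul(252, 14) = 3528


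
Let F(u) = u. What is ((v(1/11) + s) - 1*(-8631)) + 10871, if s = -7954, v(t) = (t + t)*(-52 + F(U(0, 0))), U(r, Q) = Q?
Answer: 126924/11 ≈ 11539.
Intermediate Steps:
v(t) = -104*t (v(t) = (t + t)*(-52 + 0) = (2*t)*(-52) = -104*t)
((v(1/11) + s) - 1*(-8631)) + 10871 = ((-104/11 - 7954) - 1*(-8631)) + 10871 = ((-104*1/11 - 7954) + 8631) + 10871 = ((-104/11 - 7954) + 8631) + 10871 = (-87598/11 + 8631) + 10871 = 7343/11 + 10871 = 126924/11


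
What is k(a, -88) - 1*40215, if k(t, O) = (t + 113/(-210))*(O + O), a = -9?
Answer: -4046311/105 ≈ -38536.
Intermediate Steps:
k(t, O) = 2*O*(-113/210 + t) (k(t, O) = (t + 113*(-1/210))*(2*O) = (t - 113/210)*(2*O) = (-113/210 + t)*(2*O) = 2*O*(-113/210 + t))
k(a, -88) - 1*40215 = (1/105)*(-88)*(-113 + 210*(-9)) - 1*40215 = (1/105)*(-88)*(-113 - 1890) - 40215 = (1/105)*(-88)*(-2003) - 40215 = 176264/105 - 40215 = -4046311/105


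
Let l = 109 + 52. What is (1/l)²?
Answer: 1/25921 ≈ 3.8579e-5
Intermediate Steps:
l = 161
(1/l)² = (1/161)² = 1/25921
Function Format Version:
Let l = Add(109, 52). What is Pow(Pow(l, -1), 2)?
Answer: Rational(1, 25921) ≈ 3.8579e-5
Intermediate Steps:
l = 161
Pow(Pow(l, -1), 2) = Pow(Pow(161, -1), 2) = Pow(Rational(1, 161), 2) = Rational(1, 25921)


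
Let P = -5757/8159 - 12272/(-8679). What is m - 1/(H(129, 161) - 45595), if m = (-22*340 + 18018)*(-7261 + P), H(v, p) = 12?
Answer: -22450659323154430613/293438328933 ≈ -7.6509e+7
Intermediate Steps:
P = 50162245/70811961 (P = -5757*1/8159 - 12272*(-1/8679) = -5757/8159 + 12272/8679 = 50162245/70811961 ≈ 0.70839)
m = -492522636139808/6437451 (m = (-22*340 + 18018)*(-7261 + 50162245/70811961) = (-7480 + 18018)*(-514115486576/70811961) = 10538*(-514115486576/70811961) = -492522636139808/6437451 ≈ -7.6509e+7)
m - 1/(H(129, 161) - 45595) = -492522636139808/6437451 - 1/(12 - 45595) = -492522636139808/6437451 - 1/(-45583) = -492522636139808/6437451 - 1*(-1/45583) = -492522636139808/6437451 + 1/45583 = -22450659323154430613/293438328933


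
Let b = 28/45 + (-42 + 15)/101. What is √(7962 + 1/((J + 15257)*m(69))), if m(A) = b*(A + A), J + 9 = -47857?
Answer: √46610260792855295104758/2419522582 ≈ 89.230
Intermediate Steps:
b = 1613/4545 (b = 28*(1/45) - 27*1/101 = 28/45 - 27/101 = 1613/4545 ≈ 0.35490)
J = -47866 (J = -9 - 47857 = -47866)
m(A) = 3226*A/4545 (m(A) = 1613*(A + A)/4545 = 1613*(2*A)/4545 = 3226*A/4545)
√(7962 + 1/((J + 15257)*m(69))) = √(7962 + 1/((-47866 + 15257)*(((3226/4545)*69)))) = √(7962 + 1/((-32609)*(74198/1515))) = √(7962 - 1/32609*1515/74198) = √(7962 - 1515/2419522582) = √(19264238796369/2419522582) = √46610260792855295104758/2419522582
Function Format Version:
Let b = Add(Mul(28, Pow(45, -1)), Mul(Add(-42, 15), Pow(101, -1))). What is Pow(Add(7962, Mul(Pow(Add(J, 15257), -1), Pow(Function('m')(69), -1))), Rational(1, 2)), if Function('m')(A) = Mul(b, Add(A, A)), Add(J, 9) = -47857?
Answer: Mul(Rational(1, 2419522582), Pow(46610260792855295104758, Rational(1, 2))) ≈ 89.230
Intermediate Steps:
b = Rational(1613, 4545) (b = Add(Mul(28, Rational(1, 45)), Mul(-27, Rational(1, 101))) = Add(Rational(28, 45), Rational(-27, 101)) = Rational(1613, 4545) ≈ 0.35490)
J = -47866 (J = Add(-9, -47857) = -47866)
Function('m')(A) = Mul(Rational(3226, 4545), A) (Function('m')(A) = Mul(Rational(1613, 4545), Add(A, A)) = Mul(Rational(1613, 4545), Mul(2, A)) = Mul(Rational(3226, 4545), A))
Pow(Add(7962, Mul(Pow(Add(J, 15257), -1), Pow(Function('m')(69), -1))), Rational(1, 2)) = Pow(Add(7962, Mul(Pow(Add(-47866, 15257), -1), Pow(Mul(Rational(3226, 4545), 69), -1))), Rational(1, 2)) = Pow(Add(7962, Mul(Pow(-32609, -1), Pow(Rational(74198, 1515), -1))), Rational(1, 2)) = Pow(Add(7962, Mul(Rational(-1, 32609), Rational(1515, 74198))), Rational(1, 2)) = Pow(Add(7962, Rational(-1515, 2419522582)), Rational(1, 2)) = Pow(Rational(19264238796369, 2419522582), Rational(1, 2)) = Mul(Rational(1, 2419522582), Pow(46610260792855295104758, Rational(1, 2)))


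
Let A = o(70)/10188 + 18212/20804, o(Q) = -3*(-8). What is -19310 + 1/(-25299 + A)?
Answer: -2157074304030769/111707628152 ≈ -19310.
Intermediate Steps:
o(Q) = 24
A = 3875899/4415649 (A = 24/10188 + 18212/20804 = 24*(1/10188) + 18212*(1/20804) = 2/849 + 4553/5201 = 3875899/4415649 ≈ 0.87776)
-19310 + 1/(-25299 + A) = -19310 + 1/(-25299 + 3875899/4415649) = -19310 + 1/(-111707628152/4415649) = -19310 - 4415649/111707628152 = -2157074304030769/111707628152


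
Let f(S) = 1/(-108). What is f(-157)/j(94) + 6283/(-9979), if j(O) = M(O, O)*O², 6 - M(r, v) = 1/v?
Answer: -35910973987/57035732904 ≈ -0.62962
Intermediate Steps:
M(r, v) = 6 - 1/v
j(O) = O²*(6 - 1/O) (j(O) = (6 - 1/O)*O² = O²*(6 - 1/O))
f(S) = -1/108
f(-157)/j(94) + 6283/(-9979) = -1/(94*(-1 + 6*94))/108 + 6283/(-9979) = -1/(94*(-1 + 564))/108 + 6283*(-1/9979) = -1/(108*(94*563)) - 6283/9979 = -1/108/52922 - 6283/9979 = -1/108*1/52922 - 6283/9979 = -1/5715576 - 6283/9979 = -35910973987/57035732904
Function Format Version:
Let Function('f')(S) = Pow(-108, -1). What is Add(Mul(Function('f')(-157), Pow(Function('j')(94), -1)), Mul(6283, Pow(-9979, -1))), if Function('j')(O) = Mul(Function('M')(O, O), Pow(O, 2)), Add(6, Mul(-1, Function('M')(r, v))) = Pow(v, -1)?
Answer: Rational(-35910973987, 57035732904) ≈ -0.62962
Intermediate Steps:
Function('M')(r, v) = Add(6, Mul(-1, Pow(v, -1)))
Function('j')(O) = Mul(Pow(O, 2), Add(6, Mul(-1, Pow(O, -1)))) (Function('j')(O) = Mul(Add(6, Mul(-1, Pow(O, -1))), Pow(O, 2)) = Mul(Pow(O, 2), Add(6, Mul(-1, Pow(O, -1)))))
Function('f')(S) = Rational(-1, 108)
Add(Mul(Function('f')(-157), Pow(Function('j')(94), -1)), Mul(6283, Pow(-9979, -1))) = Add(Mul(Rational(-1, 108), Pow(Mul(94, Add(-1, Mul(6, 94))), -1)), Mul(6283, Pow(-9979, -1))) = Add(Mul(Rational(-1, 108), Pow(Mul(94, Add(-1, 564)), -1)), Mul(6283, Rational(-1, 9979))) = Add(Mul(Rational(-1, 108), Pow(Mul(94, 563), -1)), Rational(-6283, 9979)) = Add(Mul(Rational(-1, 108), Pow(52922, -1)), Rational(-6283, 9979)) = Add(Mul(Rational(-1, 108), Rational(1, 52922)), Rational(-6283, 9979)) = Add(Rational(-1, 5715576), Rational(-6283, 9979)) = Rational(-35910973987, 57035732904)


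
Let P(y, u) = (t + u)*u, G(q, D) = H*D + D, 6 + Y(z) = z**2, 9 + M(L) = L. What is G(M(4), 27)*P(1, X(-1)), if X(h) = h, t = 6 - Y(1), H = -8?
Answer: 1890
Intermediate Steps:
M(L) = -9 + L
Y(z) = -6 + z**2
G(q, D) = -7*D (G(q, D) = -8*D + D = -7*D)
t = 11 (t = 6 - (-6 + 1**2) = 6 - (-6 + 1) = 6 - 1*(-5) = 6 + 5 = 11)
P(y, u) = u*(11 + u) (P(y, u) = (11 + u)*u = u*(11 + u))
G(M(4), 27)*P(1, X(-1)) = (-7*27)*(-(11 - 1)) = -(-189)*10 = -189*(-10) = 1890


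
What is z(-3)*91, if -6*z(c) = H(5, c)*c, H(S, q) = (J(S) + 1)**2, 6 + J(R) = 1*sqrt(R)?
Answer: 1365 - 455*sqrt(5) ≈ 347.59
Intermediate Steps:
J(R) = -6 + sqrt(R) (J(R) = -6 + 1*sqrt(R) = -6 + sqrt(R))
H(S, q) = (-5 + sqrt(S))**2 (H(S, q) = ((-6 + sqrt(S)) + 1)**2 = (-5 + sqrt(S))**2)
z(c) = -c*(-5 + sqrt(5))**2/6 (z(c) = -(-5 + sqrt(5))**2*c/6 = -c*(-5 + sqrt(5))**2/6)
z(-3)*91 = ((5/3)*(-3)*(-3 + sqrt(5)))*91 = (15 - 5*sqrt(5))*91 = 1365 - 455*sqrt(5)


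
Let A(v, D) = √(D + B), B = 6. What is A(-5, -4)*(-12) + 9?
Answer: 9 - 12*√2 ≈ -7.9706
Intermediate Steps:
A(v, D) = √(6 + D) (A(v, D) = √(D + 6) = √(6 + D))
A(-5, -4)*(-12) + 9 = √(6 - 4)*(-12) + 9 = √2*(-12) + 9 = -12*√2 + 9 = 9 - 12*√2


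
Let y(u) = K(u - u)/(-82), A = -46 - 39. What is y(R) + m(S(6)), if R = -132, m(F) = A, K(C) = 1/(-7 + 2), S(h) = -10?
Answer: -34849/410 ≈ -84.998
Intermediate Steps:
A = -85
K(C) = -⅕ (K(C) = 1/(-5) = -⅕)
m(F) = -85
y(u) = 1/410 (y(u) = -⅕/(-82) = -⅕*(-1/82) = 1/410)
y(R) + m(S(6)) = 1/410 - 85 = -34849/410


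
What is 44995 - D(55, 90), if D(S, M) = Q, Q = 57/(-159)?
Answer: 2384754/53 ≈ 44995.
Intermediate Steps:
Q = -19/53 (Q = 57*(-1/159) = -19/53 ≈ -0.35849)
D(S, M) = -19/53
44995 - D(55, 90) = 44995 - 1*(-19/53) = 44995 + 19/53 = 2384754/53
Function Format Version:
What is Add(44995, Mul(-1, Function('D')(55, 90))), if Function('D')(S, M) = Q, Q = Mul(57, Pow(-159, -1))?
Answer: Rational(2384754, 53) ≈ 44995.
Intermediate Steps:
Q = Rational(-19, 53) (Q = Mul(57, Rational(-1, 159)) = Rational(-19, 53) ≈ -0.35849)
Function('D')(S, M) = Rational(-19, 53)
Add(44995, Mul(-1, Function('D')(55, 90))) = Add(44995, Mul(-1, Rational(-19, 53))) = Add(44995, Rational(19, 53)) = Rational(2384754, 53)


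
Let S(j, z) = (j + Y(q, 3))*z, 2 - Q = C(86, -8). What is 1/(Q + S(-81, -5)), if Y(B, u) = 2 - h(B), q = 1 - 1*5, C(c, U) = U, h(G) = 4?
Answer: 1/425 ≈ 0.0023529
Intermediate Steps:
q = -4 (q = 1 - 5 = -4)
Q = 10 (Q = 2 - 1*(-8) = 2 + 8 = 10)
Y(B, u) = -2 (Y(B, u) = 2 - 1*4 = 2 - 4 = -2)
S(j, z) = z*(-2 + j) (S(j, z) = (j - 2)*z = (-2 + j)*z = z*(-2 + j))
1/(Q + S(-81, -5)) = 1/(10 - 5*(-2 - 81)) = 1/(10 - 5*(-83)) = 1/(10 + 415) = 1/425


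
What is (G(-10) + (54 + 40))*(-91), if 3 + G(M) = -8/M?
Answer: -41769/5 ≈ -8353.8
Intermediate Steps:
G(M) = -3 - 8/M
(G(-10) + (54 + 40))*(-91) = ((-3 - 8/(-10)) + (54 + 40))*(-91) = ((-3 - 8*(-⅒)) + 94)*(-91) = ((-3 + ⅘) + 94)*(-91) = (-11/5 + 94)*(-91) = (459/5)*(-91) = -41769/5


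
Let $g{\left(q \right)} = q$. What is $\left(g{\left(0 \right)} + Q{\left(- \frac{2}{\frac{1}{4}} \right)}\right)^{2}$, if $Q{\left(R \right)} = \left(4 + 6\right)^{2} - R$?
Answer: $11664$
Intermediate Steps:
$Q{\left(R \right)} = 100 - R$ ($Q{\left(R \right)} = 10^{2} - R = 100 - R$)
$\left(g{\left(0 \right)} + Q{\left(- \frac{2}{\frac{1}{4}} \right)}\right)^{2} = \left(0 + \left(100 - - \frac{2}{\frac{1}{4}}\right)\right)^{2} = \left(0 + \left(100 - - 2 \frac{1}{\frac{1}{4}}\right)\right)^{2} = \left(0 + \left(100 - \left(-2\right) 4\right)\right)^{2} = \left(0 + \left(100 - -8\right)\right)^{2} = \left(0 + \left(100 + 8\right)\right)^{2} = \left(0 + 108\right)^{2} = 108^{2} = 11664$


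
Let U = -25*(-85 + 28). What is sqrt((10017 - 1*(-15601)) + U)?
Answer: sqrt(27043) ≈ 164.45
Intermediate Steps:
U = 1425 (U = -25*(-57) = 1425)
sqrt((10017 - 1*(-15601)) + U) = sqrt((10017 - 1*(-15601)) + 1425) = sqrt((10017 + 15601) + 1425) = sqrt(25618 + 1425) = sqrt(27043)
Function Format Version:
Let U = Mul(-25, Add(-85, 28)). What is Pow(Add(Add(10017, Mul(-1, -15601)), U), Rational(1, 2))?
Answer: Pow(27043, Rational(1, 2)) ≈ 164.45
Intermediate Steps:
U = 1425 (U = Mul(-25, -57) = 1425)
Pow(Add(Add(10017, Mul(-1, -15601)), U), Rational(1, 2)) = Pow(Add(Add(10017, Mul(-1, -15601)), 1425), Rational(1, 2)) = Pow(Add(Add(10017, 15601), 1425), Rational(1, 2)) = Pow(Add(25618, 1425), Rational(1, 2)) = Pow(27043, Rational(1, 2))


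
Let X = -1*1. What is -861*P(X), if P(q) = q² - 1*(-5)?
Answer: -5166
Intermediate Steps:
X = -1
P(q) = 5 + q² (P(q) = q² + 5 = 5 + q²)
-861*P(X) = -861*(5 + (-1)²) = -861*(5 + 1) = -861*6 = -5166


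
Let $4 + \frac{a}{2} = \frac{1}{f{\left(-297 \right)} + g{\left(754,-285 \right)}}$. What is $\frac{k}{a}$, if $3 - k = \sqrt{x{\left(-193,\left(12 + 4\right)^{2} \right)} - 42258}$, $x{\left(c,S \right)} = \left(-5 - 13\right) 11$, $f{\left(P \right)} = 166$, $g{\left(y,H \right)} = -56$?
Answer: $- \frac{165}{439} + \frac{110 i \sqrt{10614}}{439} \approx -0.37585 + 25.815 i$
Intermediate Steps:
$x{\left(c,S \right)} = -198$ ($x{\left(c,S \right)} = \left(-18\right) 11 = -198$)
$a = - \frac{439}{55}$ ($a = -8 + \frac{2}{166 - 56} = -8 + \frac{2}{110} = -8 + 2 \cdot \frac{1}{110} = -8 + \frac{1}{55} = - \frac{439}{55} \approx -7.9818$)
$k = 3 - 2 i \sqrt{10614}$ ($k = 3 - \sqrt{-198 - 42258} = 3 - \sqrt{-42456} = 3 - 2 i \sqrt{10614} \approx 3.0 - 206.05 i$)
$\frac{k}{a} = \frac{3 - 2 i \sqrt{10614}}{- \frac{439}{55}} = \left(3 - 2 i \sqrt{10614}\right) \left(- \frac{55}{439}\right) = - \frac{165}{439} + \frac{110 i \sqrt{10614}}{439}$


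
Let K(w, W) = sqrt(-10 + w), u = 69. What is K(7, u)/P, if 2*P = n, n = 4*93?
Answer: I*sqrt(3)/186 ≈ 0.0093121*I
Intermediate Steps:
n = 372
P = 186 (P = (1/2)*372 = 186)
K(7, u)/P = sqrt(-10 + 7)/186 = sqrt(-3)*(1/186) = (I*sqrt(3))*(1/186) = I*sqrt(3)/186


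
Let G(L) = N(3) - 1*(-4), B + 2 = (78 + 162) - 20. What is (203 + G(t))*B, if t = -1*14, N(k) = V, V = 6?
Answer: 46434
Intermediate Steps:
N(k) = 6
t = -14
B = 218 (B = -2 + ((78 + 162) - 20) = -2 + (240 - 20) = -2 + 220 = 218)
G(L) = 10 (G(L) = 6 - 1*(-4) = 6 + 4 = 10)
(203 + G(t))*B = (203 + 10)*218 = 213*218 = 46434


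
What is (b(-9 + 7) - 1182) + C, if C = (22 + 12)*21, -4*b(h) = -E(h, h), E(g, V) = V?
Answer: -937/2 ≈ -468.50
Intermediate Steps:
b(h) = h/4 (b(h) = -(-1)*h/4 = h/4)
C = 714 (C = 34*21 = 714)
(b(-9 + 7) - 1182) + C = ((-9 + 7)/4 - 1182) + 714 = ((¼)*(-2) - 1182) + 714 = (-½ - 1182) + 714 = -2365/2 + 714 = -937/2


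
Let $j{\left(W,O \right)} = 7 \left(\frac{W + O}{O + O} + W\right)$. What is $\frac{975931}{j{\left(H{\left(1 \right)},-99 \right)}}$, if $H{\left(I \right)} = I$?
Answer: $\frac{96617169}{1036} \approx 93260.0$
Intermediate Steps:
$j{\left(W,O \right)} = 7 W + \frac{7 \left(O + W\right)}{2 O}$ ($j{\left(W,O \right)} = 7 \left(\frac{O + W}{2 O} + W\right) = 7 \left(W + \frac{O + W}{2 O}\right) = 7 W + \frac{7 \left(O + W\right)}{2 O}$)
$\frac{975931}{j{\left(H{\left(1 \right)},-99 \right)}} = \frac{975931}{\frac{7}{2} + 7 \cdot 1 + \frac{7}{2} \cdot 1 \frac{1}{-99}} = \frac{975931}{\frac{7}{2} + 7 + \frac{7}{2} \cdot 1 \left(- \frac{1}{99}\right)} = \frac{975931}{\frac{7}{2} + 7 - \frac{7}{198}} = \frac{975931}{\frac{1036}{99}} = 975931 \cdot \frac{99}{1036} = \frac{96617169}{1036}$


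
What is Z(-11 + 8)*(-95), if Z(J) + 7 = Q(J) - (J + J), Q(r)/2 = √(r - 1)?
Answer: 95 - 380*I ≈ 95.0 - 380.0*I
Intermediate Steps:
Q(r) = 2*√(-1 + r) (Q(r) = 2*√(r - 1) = 2*√(-1 + r))
Z(J) = -7 - 2*J + 2*√(-1 + J) (Z(J) = -7 + (2*√(-1 + J) - (J + J)) = -7 + (2*√(-1 + J) - 2*J) = -7 + (-2*J + 2*√(-1 + J)) = -7 - 2*J + 2*√(-1 + J))
Z(-11 + 8)*(-95) = (-7 - 2*(-11 + 8) + 2*√(-1 + (-11 + 8)))*(-95) = (-7 - 2*(-3) + 2*√(-1 - 3))*(-95) = (-7 + 6 + 2*√(-4))*(-95) = (-7 + 6 + 2*(2*I))*(-95) = (-7 + 6 + 4*I)*(-95) = (-1 + 4*I)*(-95) = 95 - 380*I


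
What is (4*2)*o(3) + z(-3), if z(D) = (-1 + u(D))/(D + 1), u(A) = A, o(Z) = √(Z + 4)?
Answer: 2 + 8*√7 ≈ 23.166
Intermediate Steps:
o(Z) = √(4 + Z)
z(D) = (-1 + D)/(1 + D) (z(D) = (-1 + D)/(D + 1) = (-1 + D)/(1 + D))
(4*2)*o(3) + z(-3) = (4*2)*√(4 + 3) + (-1 - 3)/(1 - 3) = 8*√7 - 4/(-2) = 8*√7 - ½*(-4) = 8*√7 + 2 = 2 + 8*√7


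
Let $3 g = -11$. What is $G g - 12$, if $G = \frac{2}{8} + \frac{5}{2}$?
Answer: $- \frac{265}{12} \approx -22.083$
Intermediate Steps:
$g = - \frac{11}{3}$ ($g = \frac{1}{3} \left(-11\right) = - \frac{11}{3} \approx -3.6667$)
$G = \frac{11}{4}$ ($G = 2 \cdot \frac{1}{8} + 5 \cdot \frac{1}{2} = \frac{1}{4} + \frac{5}{2} = \frac{11}{4} \approx 2.75$)
$G g - 12 = \frac{11}{4} \left(- \frac{11}{3}\right) - 12 = - \frac{121}{12} - 12 = - \frac{265}{12}$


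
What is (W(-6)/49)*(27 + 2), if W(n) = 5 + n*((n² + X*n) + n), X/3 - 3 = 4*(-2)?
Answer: -20735/49 ≈ -423.16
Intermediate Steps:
X = -15 (X = 9 + 3*(4*(-2)) = 9 + 3*(-8) = 9 - 24 = -15)
W(n) = 5 + n*(n² - 14*n) (W(n) = 5 + n*((n² - 15*n) + n) = 5 + n*(n² - 14*n))
(W(-6)/49)*(27 + 2) = ((5 + (-6)³ - 14*(-6)²)/49)*(27 + 2) = ((5 - 216 - 14*36)*(1/49))*29 = ((5 - 216 - 504)*(1/49))*29 = -715*1/49*29 = -715/49*29 = -20735/49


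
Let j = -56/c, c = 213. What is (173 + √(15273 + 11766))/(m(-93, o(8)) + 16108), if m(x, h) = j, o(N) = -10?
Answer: 36849/3430948 + 213*√27039/3430948 ≈ 0.020949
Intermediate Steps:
j = -56/213 ≈ -0.26291
m(x, h) = -56/213
(173 + √(15273 + 11766))/(m(-93, o(8)) + 16108) = (173 + √(15273 + 11766))/(-56/213 + 16108) = (173 + √27039)/(3430948/213) = (173 + √27039)*(213/3430948) = 36849/3430948 + 213*√27039/3430948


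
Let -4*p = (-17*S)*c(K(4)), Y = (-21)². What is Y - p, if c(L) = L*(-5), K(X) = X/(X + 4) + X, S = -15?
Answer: -7947/8 ≈ -993.38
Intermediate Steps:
Y = 441
K(X) = X + X/(4 + X) (K(X) = X/(4 + X) + X = X + X/(4 + X))
c(L) = -5*L
p = 11475/8 (p = -(-17*(-15))*(-20*(5 + 4)/(4 + 4))/4 = -255*(-20*9/8)/4 = -255*(-5*9/2)/4 = -255*(-45)/(4*2) = -¼*(-11475/2) = 11475/8 ≈ 1434.4)
Y - p = 441 - 1*11475/8 = 441 - 11475/8 = -7947/8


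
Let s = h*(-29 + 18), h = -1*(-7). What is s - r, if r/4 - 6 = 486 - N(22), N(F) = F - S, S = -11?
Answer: -1913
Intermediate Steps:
h = 7
N(F) = 11 + F (N(F) = F - 1*(-11) = F + 11 = 11 + F)
r = 1836 (r = 24 + 4*(486 - (11 + 22)) = 24 + 4*(486 - 1*33) = 24 + 4*(486 - 33) = 24 + 4*453 = 24 + 1812 = 1836)
s = -77 (s = 7*(-29 + 18) = 7*(-11) = -77)
s - r = -77 - 1*1836 = -77 - 1836 = -1913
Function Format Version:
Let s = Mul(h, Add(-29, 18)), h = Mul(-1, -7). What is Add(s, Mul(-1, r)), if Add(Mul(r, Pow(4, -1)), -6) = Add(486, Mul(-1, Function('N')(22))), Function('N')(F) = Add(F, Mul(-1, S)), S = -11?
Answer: -1913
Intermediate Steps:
h = 7
Function('N')(F) = Add(11, F) (Function('N')(F) = Add(F, Mul(-1, -11)) = Add(F, 11) = Add(11, F))
r = 1836 (r = Add(24, Mul(4, Add(486, Mul(-1, Add(11, 22))))) = Add(24, Mul(4, Add(486, Mul(-1, 33)))) = Add(24, Mul(4, Add(486, -33))) = Add(24, Mul(4, 453)) = Add(24, 1812) = 1836)
s = -77 (s = Mul(7, Add(-29, 18)) = Mul(7, -11) = -77)
Add(s, Mul(-1, r)) = Add(-77, Mul(-1, 1836)) = Add(-77, -1836) = -1913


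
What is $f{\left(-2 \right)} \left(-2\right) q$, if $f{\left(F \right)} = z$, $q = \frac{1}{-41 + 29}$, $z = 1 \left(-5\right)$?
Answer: $- \frac{5}{6} \approx -0.83333$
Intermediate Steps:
$z = -5$
$q = - \frac{1}{12}$ ($q = \frac{1}{-12} = - \frac{1}{12} \approx -0.083333$)
$f{\left(F \right)} = -5$
$f{\left(-2 \right)} \left(-2\right) q = \left(-5\right) \left(-2\right) \left(- \frac{1}{12}\right) = 10 \left(- \frac{1}{12}\right) = - \frac{5}{6}$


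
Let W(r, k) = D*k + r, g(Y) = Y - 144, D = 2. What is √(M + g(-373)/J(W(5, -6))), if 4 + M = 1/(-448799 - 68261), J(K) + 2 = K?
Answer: √32148961829515/775590 ≈ 7.3106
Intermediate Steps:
g(Y) = -144 + Y
W(r, k) = r + 2*k (W(r, k) = 2*k + r = r + 2*k)
J(K) = -2 + K
M = -2068241/517060 (M = -4 + 1/(-448799 - 68261) = -4 + 1/(-517060) = -4 - 1/517060 = -2068241/517060 ≈ -4.0000)
√(M + g(-373)/J(W(5, -6))) = √(-2068241/517060 + (-144 - 373)/(-2 + (5 + 2*(-6)))) = √(-2068241/517060 - 517/(-2 + (5 - 12))) = √(-2068241/517060 - 517/(-2 - 7)) = √(-2068241/517060 - 517/(-9)) = √(-2068241/517060 - 517*(-⅑)) = √(-2068241/517060 + 517/9) = √(248705851/4653540) = √32148961829515/775590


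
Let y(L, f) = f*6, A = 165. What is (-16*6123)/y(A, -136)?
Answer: 2041/17 ≈ 120.06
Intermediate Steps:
y(L, f) = 6*f
(-16*6123)/y(A, -136) = (-16*6123)/((6*(-136))) = -97968/(-816) = -97968*(-1/816) = 2041/17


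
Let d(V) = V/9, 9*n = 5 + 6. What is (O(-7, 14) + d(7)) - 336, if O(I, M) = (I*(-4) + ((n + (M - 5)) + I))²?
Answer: 51808/81 ≈ 639.60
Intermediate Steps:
n = 11/9 (n = (5 + 6)/9 = (⅑)*11 = 11/9 ≈ 1.2222)
d(V) = V/9 (d(V) = V*(⅑) = V/9)
O(I, M) = (-34/9 + M - 3*I)² (O(I, M) = (I*(-4) + ((11/9 + (M - 5)) + I))² = (-4*I + ((11/9 + (-5 + M)) + I))² = (-4*I + ((-34/9 + M) + I))² = (-4*I + (-34/9 + I + M))² = (-34/9 + M - 3*I)²)
(O(-7, 14) + d(7)) - 336 = ((34 - 9*14 + 27*(-7))²/81 + (⅑)*7) - 336 = ((34 - 126 - 189)²/81 + 7/9) - 336 = ((1/81)*(-281)² + 7/9) - 336 = ((1/81)*78961 + 7/9) - 336 = (78961/81 + 7/9) - 336 = 79024/81 - 336 = 51808/81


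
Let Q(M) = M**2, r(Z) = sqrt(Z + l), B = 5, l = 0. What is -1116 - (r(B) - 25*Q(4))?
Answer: -716 - sqrt(5) ≈ -718.24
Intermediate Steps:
r(Z) = sqrt(Z) (r(Z) = sqrt(Z + 0) = sqrt(Z))
-1116 - (r(B) - 25*Q(4)) = -1116 - (sqrt(5) - 25*4**2) = -1116 - (sqrt(5) - 25*16) = -1116 - (sqrt(5) - 400) = -1116 - (-400 + sqrt(5)) = -1116 + (400 - sqrt(5)) = -716 - sqrt(5)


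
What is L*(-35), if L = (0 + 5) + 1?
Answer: -210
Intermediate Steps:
L = 6 (L = 5 + 1 = 6)
L*(-35) = 6*(-35) = -210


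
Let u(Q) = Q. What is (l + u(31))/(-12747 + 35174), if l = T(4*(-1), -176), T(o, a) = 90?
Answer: 121/22427 ≈ 0.0053953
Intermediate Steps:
l = 90
(l + u(31))/(-12747 + 35174) = (90 + 31)/(-12747 + 35174) = 121/22427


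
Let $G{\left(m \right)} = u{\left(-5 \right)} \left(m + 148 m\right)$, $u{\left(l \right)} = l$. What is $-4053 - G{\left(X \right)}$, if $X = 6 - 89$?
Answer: $-65888$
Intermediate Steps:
$X = -83$ ($X = 6 - 89 = -83$)
$G{\left(m \right)} = - 745 m$ ($G{\left(m \right)} = - 5 \left(m + 148 m\right) = - 5 \cdot 149 m = - 745 m$)
$-4053 - G{\left(X \right)} = -4053 - \left(-745\right) \left(-83\right) = -4053 - 61835 = -65888$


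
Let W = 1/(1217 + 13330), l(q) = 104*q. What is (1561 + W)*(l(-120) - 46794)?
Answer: -448662055944/4849 ≈ -9.2527e+7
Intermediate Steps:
W = 1/14547 ≈ 6.8743e-5
(1561 + W)*(l(-120) - 46794) = (1561 + 1/14547)*(104*(-120) - 46794) = 22707868*(-12480 - 46794)/14547 = (22707868/14547)*(-59274) = -448662055944/4849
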